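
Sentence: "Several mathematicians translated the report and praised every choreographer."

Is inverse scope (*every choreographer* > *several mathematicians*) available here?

No

The DP *every choreographer* is contained in one conjunct of the coordinate structure (*praised every choreographer*).
QR out of a conjunct would have to apply non-ATB, which the CSC forbids.
So the wide-scope reading for *every choreographer* is blocked.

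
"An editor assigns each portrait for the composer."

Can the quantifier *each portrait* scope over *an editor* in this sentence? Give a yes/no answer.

Yes

*each portrait* and *an editor* are in the same minimal clause.
Clause-internal QR can adjoin the lower DP above the subject, yielding the inverse reading.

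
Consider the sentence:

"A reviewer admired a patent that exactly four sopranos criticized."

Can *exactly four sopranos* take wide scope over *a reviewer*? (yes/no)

*exactly four sopranos* sits inside the relative clause *that exactly four sopranos criticized* modifying *a patent*.
Relative clauses are scope islands: a quantifier cannot QR out of a relative clause to take scope in the matrix clause.
So the wide-scope reading for *exactly four sopranos* is blocked.
(Only the surface reading survives: one fixed reviewer with respect to all the relevant sopranos.)

No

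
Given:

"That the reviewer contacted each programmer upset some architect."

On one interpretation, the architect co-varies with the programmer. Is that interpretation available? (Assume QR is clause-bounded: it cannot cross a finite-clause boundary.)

That reading corresponds to *each programmer* > *some architect*.
*each programmer* occurs within the sentential subject *that the reviewer contacted each programmer*.
The Sentential Subject Constraint rules out raising the quantifier out of the that-clause subject.
The ordering *each programmer* > *some architect* is therefore underivable.

No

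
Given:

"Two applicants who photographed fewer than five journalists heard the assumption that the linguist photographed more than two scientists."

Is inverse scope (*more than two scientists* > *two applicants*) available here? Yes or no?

*more than two scientists* occurs within the complex NP *the assumption that the linguist photographed more than two scientists*.
The Complex NP Constraint bars QR out of the complement clause of a noun.
The inverse ordering *more than two scientists* > *two applicants* is therefore underivable.

No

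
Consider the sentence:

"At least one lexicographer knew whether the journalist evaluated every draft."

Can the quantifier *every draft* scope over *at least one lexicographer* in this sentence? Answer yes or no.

No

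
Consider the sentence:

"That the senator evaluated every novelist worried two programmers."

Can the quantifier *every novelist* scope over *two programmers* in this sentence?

No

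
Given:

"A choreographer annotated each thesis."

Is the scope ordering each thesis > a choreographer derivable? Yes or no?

*each thesis* and *a choreographer* are in the same minimal clause.
With no island boundary between them, the object can take inverse scope over the subject via ordinary QR within the clause.
Both orderings are possible: *a choreographer* > *each thesis* and *each thesis* > *a choreographer*.

Yes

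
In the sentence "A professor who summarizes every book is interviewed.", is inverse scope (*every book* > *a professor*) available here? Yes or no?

The target quantifier *every book* is part of the relative clause *who summarizes every book*.
A relative clause is a scope island — quantifier raising cannot cross its boundary.
Hence only narrow scope for *every book* (under *a professor*) survives.
(Only the surface reading survives: one fixed professor with respect to all the relevant books.)

No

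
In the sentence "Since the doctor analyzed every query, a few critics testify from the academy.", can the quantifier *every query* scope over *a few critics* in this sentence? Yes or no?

No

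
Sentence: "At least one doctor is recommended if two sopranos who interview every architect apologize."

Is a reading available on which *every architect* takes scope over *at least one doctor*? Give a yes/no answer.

The DP *every architect* is contained in the relative clause *who interview every architect*, which is itself inside the adjunct *if two sopranos who interview every architect apologize*.
Even if one barrier were somehow void, the other would still block QR.
So *every architect* cannot raise high enough to outscope *at least one doctor*; only the surface ordering *at least one doctor* > *every architect* is available.
(Only the surface reading survives: one fixed doctor with respect to all the relevant architects.)

No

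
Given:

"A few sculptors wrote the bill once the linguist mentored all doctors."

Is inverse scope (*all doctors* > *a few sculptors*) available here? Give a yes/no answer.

No

*all doctors* sits inside the adjunct clause *once the linguist mentored all doctors*.
Adverbial clauses are not L-marked, so they are barriers for QR — the quantifier cannot escape the adjunct.
*all doctors* is confined to the island and cannot take scope over *a few sculptors*.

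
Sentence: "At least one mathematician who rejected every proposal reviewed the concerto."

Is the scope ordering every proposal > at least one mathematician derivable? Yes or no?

No

*every proposal* is embedded in the relative clause *who rejected every proposal*.
The relative clause forms an island for QR, so the quantifier is confined to the head noun's restrictor.
The inverse ordering *every proposal* > *at least one mathematician* is therefore underivable.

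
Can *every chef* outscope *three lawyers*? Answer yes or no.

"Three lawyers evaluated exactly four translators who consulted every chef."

The DP *every chef* is contained in the relative clause *who consulted every chef* modifying *exactly four translators*.
Relative clauses block scope extraction: QR cannot target a position outside the modified NP.
There is no licit LF on which *every chef* c-commands *three lawyers*.

No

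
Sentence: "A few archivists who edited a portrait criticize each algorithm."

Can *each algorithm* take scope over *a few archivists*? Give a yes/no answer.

The relative clause *who edited a portrait* modifies *a few archivists*, but *each algorithm* is not inside that relative clause — it is an argument of the matrix verb.
QR within a single clause is free, so the lower quantifier may take scope over the higher one.
So *each algorithm* > *a few archivists* is among the available readings.

Yes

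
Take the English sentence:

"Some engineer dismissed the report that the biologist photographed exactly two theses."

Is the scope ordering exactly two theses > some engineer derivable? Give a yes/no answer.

The target quantifier *exactly two theses* is part of the complex NP *the report that the biologist photographed exactly two theses*.
The complex NP is opaque for QR — the quantifier is frozen inside the noun's complement.
So *exactly two theses* cannot raise high enough to outscope *some engineer*; only the surface ordering *some engineer* > *exactly two theses* is available.
(Only the surface reading survives: one fixed engineer with respect to all the relevant theses.)

No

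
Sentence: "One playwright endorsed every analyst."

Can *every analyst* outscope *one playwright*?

Yes

Both DPs are arguments of the same predicate; there is no clause or island boundary between them.
Nothing blocks QR of the lower DP to a position above the higher one, so inverse scope is available.
Both orderings are possible: *one playwright* > *every analyst* and *every analyst* > *one playwright*.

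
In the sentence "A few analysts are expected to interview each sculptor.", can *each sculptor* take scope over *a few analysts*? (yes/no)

*each sculptor* is inside a raising infinitive, which is transparent to QR (no CP barrier), so it behaves as a matrix argument.
Ordinary QR to a clause-peripheral position gives the wide-scope LF for the lower DP.

Yes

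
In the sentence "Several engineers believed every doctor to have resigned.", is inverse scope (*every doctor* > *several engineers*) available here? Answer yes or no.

*every doctor* is the subject of an ECM infinitive — the infinitival complement of an ECM verb is not a scope island, so *every doctor* can raise into the matrix clause.
With no island boundary between them, the object can take inverse scope over the subject via ordinary QR within the clause.

Yes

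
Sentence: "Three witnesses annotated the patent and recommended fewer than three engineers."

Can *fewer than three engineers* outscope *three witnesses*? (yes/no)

*fewer than three engineers* sits inside one conjunct of the coordinate structure (*recommended fewer than three engineers*).
Coordinate structures are islands for non-across-the-board movement, QR included.
*fewer than three engineers* > *three witnesses* would require crossing that boundary, which is illicit.

No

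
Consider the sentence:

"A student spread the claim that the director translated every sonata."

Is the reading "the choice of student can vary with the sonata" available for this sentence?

No

The paraphrase describes the scope ordering *every sonata* > *a student*.
The target quantifier *every sonata* is part of the complex NP *the claim that the director translated every sonata*.
A that-clause complement to a noun is an island; QR cannot cross the NP boundary.
So *every sonata* cannot raise high enough to outscope *a student*; only the surface ordering *a student* > *every sonata* is available.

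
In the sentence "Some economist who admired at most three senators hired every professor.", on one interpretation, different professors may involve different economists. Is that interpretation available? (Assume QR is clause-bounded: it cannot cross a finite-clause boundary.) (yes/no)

Yes

The paraphrase describes the scope ordering *every professor* > *some economist*.
The RC *who admired at most three senators* is an island, but *every professor* is not inside it — it is the matrix object, a clausemate of *some economist*.
Ordinary QR to a clause-peripheral position gives the wide-scope LF for the lower DP.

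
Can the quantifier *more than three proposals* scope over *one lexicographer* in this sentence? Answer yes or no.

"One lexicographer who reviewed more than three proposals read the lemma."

*more than three proposals* sits inside the relative clause *who reviewed more than three proposals*.
A relative clause is a scope island — quantifier raising cannot cross its boundary.
*more than three proposals* > *one lexicographer* would require crossing that boundary, which is illicit.

No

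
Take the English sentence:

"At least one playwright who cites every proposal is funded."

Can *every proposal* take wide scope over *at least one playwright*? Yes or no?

No

*every proposal* occurs within the relative clause *who cites every proposal*.
Quantifiers inside a relative clause are trapped there; the RC boundary blocks QR.
*every proposal* is confined to the island and cannot take scope over *at least one playwright*.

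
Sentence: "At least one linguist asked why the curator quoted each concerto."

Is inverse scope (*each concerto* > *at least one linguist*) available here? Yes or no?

No

The target quantifier *each concerto* is part of the embedded question *why the curator quoted each concerto*.
The wh-island constraint blocks QR out of an embedded interrogative.
The inverse ordering *each concerto* > *at least one linguist* is therefore underivable.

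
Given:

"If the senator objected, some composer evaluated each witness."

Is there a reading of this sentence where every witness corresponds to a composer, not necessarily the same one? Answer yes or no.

Yes

This is the *each witness* > *some composer* reading.
Neither queried DP is inside the adjunct, so the adjunct-island constraint does not apply.
QR within a single clause is free, so the lower quantifier may take scope over the higher one.
The sentence is scopally ambiguous between *some composer* > *each witness* and *each witness* > *some composer*.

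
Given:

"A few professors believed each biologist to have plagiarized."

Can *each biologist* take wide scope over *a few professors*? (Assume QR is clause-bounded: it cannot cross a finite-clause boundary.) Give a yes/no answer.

*each biologist* is the subject of an ECM infinitive — the infinitival complement of an ECM verb is not a scope island, so *each biologist* can raise into the matrix clause.
Nothing blocks QR of the lower DP to a position above the higher one, so inverse scope is available.

Yes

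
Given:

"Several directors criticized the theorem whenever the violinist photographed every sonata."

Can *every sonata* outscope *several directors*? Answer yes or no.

No

*every sonata* occurs within the adjunct clause *whenever the violinist photographed every sonata*.
The adjunct-island constraint bars QR out of an adverbial clause.
Hence only narrow scope for *every sonata* (under *several directors*) survives.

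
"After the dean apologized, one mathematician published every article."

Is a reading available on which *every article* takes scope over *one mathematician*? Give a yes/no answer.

Yes

The adjunct clause does not contain *every article*, which is the matrix object.
Ordinary QR to a clause-peripheral position gives the wide-scope LF for the lower DP.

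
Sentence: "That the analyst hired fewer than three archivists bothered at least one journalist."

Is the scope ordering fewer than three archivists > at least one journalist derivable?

No

The target quantifier *fewer than three archivists* is part of the sentential subject *that the analyst hired fewer than three archivists*.
The Sentential Subject Constraint rules out raising the quantifier out of the that-clause subject.
There is no licit LF on which *fewer than three archivists* c-commands *at least one journalist*.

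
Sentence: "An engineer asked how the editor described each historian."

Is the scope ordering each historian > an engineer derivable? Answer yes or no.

No

*each historian* is embedded in the embedded question *how the editor described each historian*.
Embedded questions are wh-islands: a quantifier inside an indirect question cannot QR into the matrix clause.
*each historian* > *an engineer* would require crossing that boundary, which is illicit.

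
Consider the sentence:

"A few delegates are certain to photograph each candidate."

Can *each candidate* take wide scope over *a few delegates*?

Yes

Infinitival complements of raising predicates do not block QR; *each candidate* and *a few delegates* are effectively clausemates.
With no island boundary between them, the object can take inverse scope over the subject via ordinary QR within the clause.
The sentence is scopally ambiguous between *a few delegates* > *each candidate* and *each candidate* > *a few delegates*.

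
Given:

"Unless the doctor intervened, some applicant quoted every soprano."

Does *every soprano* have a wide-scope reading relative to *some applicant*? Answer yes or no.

The adjunct clause does not contain *every soprano*, which is the matrix object.
Ordinary QR to a clause-peripheral position gives the wide-scope LF for the lower DP.

Yes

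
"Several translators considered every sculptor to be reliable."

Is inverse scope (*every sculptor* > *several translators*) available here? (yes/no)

*every sculptor* is the subject of an ECM infinitive — the infinitival complement of an ECM verb is not a scope island, so *every sculptor* can raise into the matrix clause.
No island intervenes, so both surface and inverse scope are derivable.
So *every sculptor* > *several translators* is among the available readings.

Yes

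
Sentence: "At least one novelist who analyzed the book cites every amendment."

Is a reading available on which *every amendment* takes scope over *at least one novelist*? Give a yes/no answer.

Although the sentence contains a relative clause (*who analyzed the book*), *every amendment* is outside it, in the matrix VP.
No island intervenes, so both surface and inverse scope are derivable.
So *every amendment* > *at least one novelist* is among the available readings.

Yes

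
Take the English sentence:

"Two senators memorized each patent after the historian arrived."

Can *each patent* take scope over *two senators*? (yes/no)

*each patent* is a matrix argument; the adjunct is an island but the target quantifier is outside it.
Since no island is crossed, the inverse ordering is licensed alongside surface scope.
The sentence is scopally ambiguous between *two senators* > *each patent* and *each patent* > *two senators*.

Yes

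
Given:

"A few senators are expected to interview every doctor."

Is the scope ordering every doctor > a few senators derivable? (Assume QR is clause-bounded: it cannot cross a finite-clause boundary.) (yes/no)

Yes

Raising constructions are monoclausal for scope purposes; *every doctor* is not separated from *a few senators* by any island.
Nothing blocks QR of the lower DP to a position above the higher one, so inverse scope is available.
So *every doctor* > *a few senators* is among the available readings.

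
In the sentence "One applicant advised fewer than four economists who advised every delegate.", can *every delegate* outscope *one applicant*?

No

*every delegate* occurs within the relative clause *who advised every delegate* modifying *fewer than four economists*.
Quantifiers inside a relative clause are trapped there; the RC boundary blocks QR.
There is no licit LF on which *every delegate* c-commands *one applicant*.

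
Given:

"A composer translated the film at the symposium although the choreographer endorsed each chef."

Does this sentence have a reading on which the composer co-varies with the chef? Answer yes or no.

That reading corresponds to *each chef* > *a composer*.
Structurally, *each chef* is inside the adjunct clause *although the choreographer endorsed each chef*.
Adjunct clauses are scope islands: a quantifier inside an adjunct cannot raise into the matrix clause.
Hence only narrow scope for *each chef* (under *a composer*) survives.

No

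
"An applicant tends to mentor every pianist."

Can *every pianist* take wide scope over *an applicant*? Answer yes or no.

Yes

The matrix predicate is a raising verb, whose infinitival complement is not a scope island — *every pianist* can QR into the matrix clause.
Clause-internal QR can adjoin the lower DP above the subject, yielding the inverse reading.
So *every pianist* > *an applicant* is among the available readings.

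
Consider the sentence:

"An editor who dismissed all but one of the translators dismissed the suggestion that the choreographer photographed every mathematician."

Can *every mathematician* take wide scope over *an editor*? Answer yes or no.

No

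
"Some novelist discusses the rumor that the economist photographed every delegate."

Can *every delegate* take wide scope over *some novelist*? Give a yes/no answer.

No

*every delegate* is embedded in the complex NP *the rumor that the economist photographed every delegate*.
The Complex NP Constraint bars QR out of the complement clause of a noun.
So *every delegate* cannot raise to a position above *some novelist*.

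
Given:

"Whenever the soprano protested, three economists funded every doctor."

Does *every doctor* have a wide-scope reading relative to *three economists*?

Yes

Although there is an adjunct clause, *every doctor* is in the main clause, not inside the adjunct.
Clause-internal QR can adjoin the lower DP above the subject, yielding the inverse reading.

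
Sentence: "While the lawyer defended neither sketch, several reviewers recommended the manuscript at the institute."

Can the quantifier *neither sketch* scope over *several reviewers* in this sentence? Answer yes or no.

*neither sketch* occurs within the adjunct clause *while the lawyer defended neither sketch*.
Adjuncts are opaque for quantifier raising; a quantifier in an adjunct stays inside it.
*neither sketch* > *several reviewers* would require crossing that boundary, which is illicit.

No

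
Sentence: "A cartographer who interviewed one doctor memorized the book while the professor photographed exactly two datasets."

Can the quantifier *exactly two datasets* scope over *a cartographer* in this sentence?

No

The target quantifier *exactly two datasets* is part of the adjunct clause *while the professor photographed exactly two datasets*.
Adjuncts are opaque for quantifier raising; a quantifier in an adjunct stays inside it.
The inverse ordering *exactly two datasets* > *a cartographer* is therefore underivable.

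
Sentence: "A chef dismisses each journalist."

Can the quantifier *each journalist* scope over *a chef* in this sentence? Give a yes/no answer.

*each journalist* is the matrix object and *a chef* the matrix subject; the two are clausemates.
No island intervenes, so both surface and inverse scope are derivable.
The sentence is scopally ambiguous between *a chef* > *each journalist* and *each journalist* > *a chef*.

Yes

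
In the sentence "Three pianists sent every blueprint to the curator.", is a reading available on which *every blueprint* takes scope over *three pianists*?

Yes

*every blueprint* is the matrix object and *three pianists* the matrix subject; the two are clausemates.
No island intervenes, so both surface and inverse scope are derivable.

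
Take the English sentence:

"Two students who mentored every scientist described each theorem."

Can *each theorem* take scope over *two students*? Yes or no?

Yes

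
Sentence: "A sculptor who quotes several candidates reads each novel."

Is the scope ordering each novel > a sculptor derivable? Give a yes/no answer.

*each novel* sits in the matrix clause, not in the relative clause on *a sculptor*.
Since no island is crossed, the inverse ordering is licensed alongside surface scope.

Yes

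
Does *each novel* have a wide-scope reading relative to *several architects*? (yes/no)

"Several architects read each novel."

Yes

Both DPs are arguments of the same predicate; there is no clause or island boundary between them.
With no island boundary between them, the object can take inverse scope over the subject via ordinary QR within the clause.
The sentence is scopally ambiguous between *several architects* > *each novel* and *each novel* > *several architects*.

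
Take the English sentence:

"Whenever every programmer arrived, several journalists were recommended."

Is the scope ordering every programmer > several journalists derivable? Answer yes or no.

No

The target quantifier *every programmer* is part of the adjunct clause *whenever every programmer arrived*.
The adjunct-island constraint bars QR out of an adverbial clause.
*every programmer* > *several journalists* would require crossing that boundary, which is illicit.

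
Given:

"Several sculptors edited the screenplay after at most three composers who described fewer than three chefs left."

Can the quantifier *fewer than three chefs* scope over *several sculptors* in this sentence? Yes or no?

No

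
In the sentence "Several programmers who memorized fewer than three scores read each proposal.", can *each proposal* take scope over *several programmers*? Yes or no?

Although the sentence contains a relative clause (*who memorized fewer than three scores*), *each proposal* is outside it, in the matrix VP.
With no island boundary between them, the object can take inverse scope over the subject via ordinary QR within the clause.

Yes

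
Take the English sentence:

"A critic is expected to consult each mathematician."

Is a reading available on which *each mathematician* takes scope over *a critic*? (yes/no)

Yes

*each mathematician* is inside a raising infinitive, which is transparent to QR (no CP barrier), so it behaves as a matrix argument.
QR within a single clause is free, so the lower quantifier may take scope over the higher one.
So *each mathematician* > *a critic* is among the available readings.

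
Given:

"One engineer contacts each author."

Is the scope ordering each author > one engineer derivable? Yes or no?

*each author* is the matrix object and *one engineer* the matrix subject; the two are clausemates.
Clause-internal QR can adjoin the lower DP above the subject, yielding the inverse reading.

Yes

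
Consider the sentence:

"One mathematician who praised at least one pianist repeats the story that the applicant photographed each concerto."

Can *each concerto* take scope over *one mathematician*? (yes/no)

No

*each concerto* sits inside the complex NP *the story that the applicant photographed each concerto*.
Since the clause is the complement of a nominal head, the CNPC blocks scope extraction.
*each concerto* is confined to the island and cannot take scope over *one mathematician*.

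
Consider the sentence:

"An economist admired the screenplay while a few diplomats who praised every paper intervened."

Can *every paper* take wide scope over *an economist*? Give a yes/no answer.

No

Structurally, *every paper* is inside the relative clause *who praised every paper*, which is itself inside the adjunct *while a few diplomats who praised every paper intervened*.
Two island boundaries intervene — the relative clause and the adjunct. Either alone would block QR.
So *every paper* cannot raise high enough to outscope *an economist*; only the surface ordering *an economist* > *every paper* is available.
(Only the surface reading survives: one fixed economist with respect to all the relevant papers.)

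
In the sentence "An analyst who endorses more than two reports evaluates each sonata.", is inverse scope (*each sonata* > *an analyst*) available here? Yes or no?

Yes

The relative clause *who endorses more than two reports* modifies *an analyst*, but *each sonata* is not inside that relative clause — it is an argument of the matrix verb.
Since no island is crossed, the inverse ordering is licensed alongside surface scope.
So *each sonata* > *an analyst* is among the available readings.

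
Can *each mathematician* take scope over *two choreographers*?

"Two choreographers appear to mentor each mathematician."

Yes

Infinitival complements of raising predicates do not block QR; *each mathematician* and *two choreographers* are effectively clausemates.
Clause-internal QR can adjoin the lower DP above the subject, yielding the inverse reading.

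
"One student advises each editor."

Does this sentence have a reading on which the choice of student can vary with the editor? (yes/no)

Yes

The described interpretation is the *each editor* > *one student* scoping.
*each editor* is the matrix object and *one student* the matrix subject; the two are clausemates.
Since no island is crossed, the inverse ordering is licensed alongside surface scope.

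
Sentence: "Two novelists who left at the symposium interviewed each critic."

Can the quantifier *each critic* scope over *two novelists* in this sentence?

Although the sentence contains a relative clause (*who left at the symposium*), *each critic* is outside it, in the matrix VP.
Clause-internal QR can adjoin the lower DP above the subject, yielding the inverse reading.
So *each critic* > *two novelists* is among the available readings.

Yes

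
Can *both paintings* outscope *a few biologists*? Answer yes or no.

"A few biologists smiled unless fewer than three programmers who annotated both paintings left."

*both paintings* is embedded in the relative clause *who annotated both paintings*, which is itself inside the adjunct *unless fewer than three programmers who annotated both paintings left*.
Nested islands: the RC island is itself inside an adjunct island, so wide scope is doubly excluded.
The inverse ordering *both paintings* > *a few biologists* is therefore underivable.

No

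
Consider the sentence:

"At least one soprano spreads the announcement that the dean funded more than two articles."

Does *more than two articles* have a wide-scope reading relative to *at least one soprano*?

*more than two articles* sits inside the complex NP *the announcement that the dean funded more than two articles*.
Since the clause is the complement of a nominal head, the CNPC blocks scope extraction.
So the wide-scope reading for *more than two articles* is blocked.
(Only the surface reading survives: one fixed soprano with respect to all the relevant articles.)

No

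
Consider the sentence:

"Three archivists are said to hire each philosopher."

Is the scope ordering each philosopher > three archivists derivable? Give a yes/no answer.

Raising constructions are monoclausal for scope purposes; *each philosopher* is not separated from *three archivists* by any island.
With no island boundary between them, the object can take inverse scope over the subject via ordinary QR within the clause.

Yes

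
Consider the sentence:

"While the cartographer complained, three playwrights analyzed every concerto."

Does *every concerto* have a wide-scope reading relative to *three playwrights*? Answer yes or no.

The adjunct clause does not contain *every concerto*, which is the matrix object.
Ordinary QR to a clause-peripheral position gives the wide-scope LF for the lower DP.

Yes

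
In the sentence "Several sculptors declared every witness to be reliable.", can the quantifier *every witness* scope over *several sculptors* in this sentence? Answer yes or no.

Yes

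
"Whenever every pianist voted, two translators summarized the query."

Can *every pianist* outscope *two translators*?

No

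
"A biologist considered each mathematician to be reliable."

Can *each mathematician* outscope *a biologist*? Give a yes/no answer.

The ECM infinitive is scope-transparent — *each mathematician* is free to raise above *a biologist*.
Clause-internal QR can adjoin the lower DP above the subject, yielding the inverse reading.
Both orderings are possible: *a biologist* > *each mathematician* and *each mathematician* > *a biologist*.

Yes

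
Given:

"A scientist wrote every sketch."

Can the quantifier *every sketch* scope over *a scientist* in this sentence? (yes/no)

*every sketch* is the matrix object and *a scientist* the matrix subject; the two are clausemates.
Nothing blocks QR of the lower DP to a position above the higher one, so inverse scope is available.

Yes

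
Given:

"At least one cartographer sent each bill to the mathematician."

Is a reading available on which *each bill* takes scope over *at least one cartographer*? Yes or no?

Yes

*each bill* is the matrix object and *at least one cartographer* the matrix subject; the two are clausemates.
No island intervenes, so both surface and inverse scope are derivable.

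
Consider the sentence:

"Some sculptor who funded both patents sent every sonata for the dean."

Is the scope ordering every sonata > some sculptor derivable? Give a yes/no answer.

Although the sentence contains a relative clause (*who funded both patents*), *every sonata* is outside it, in the matrix VP.
Nothing blocks QR of the lower DP to a position above the higher one, so inverse scope is available.
The sentence is scopally ambiguous between *some sculptor* > *every sonata* and *every sonata* > *some sculptor*.

Yes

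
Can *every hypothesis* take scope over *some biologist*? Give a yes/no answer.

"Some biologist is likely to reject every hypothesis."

Yes

Raising constructions are monoclausal for scope purposes; *every hypothesis* is not separated from *some biologist* by any island.
With no island boundary between them, the object can take inverse scope over the subject via ordinary QR within the clause.
Both orderings are possible: *some biologist* > *every hypothesis* and *every hypothesis* > *some biologist*.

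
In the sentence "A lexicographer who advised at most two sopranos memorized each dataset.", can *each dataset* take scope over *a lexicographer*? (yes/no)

The relative clause *who advised at most two sopranos* modifies *a lexicographer*, but *each dataset* is not inside that relative clause — it is an argument of the matrix verb.
QR within a single clause is free, so the lower quantifier may take scope over the higher one.

Yes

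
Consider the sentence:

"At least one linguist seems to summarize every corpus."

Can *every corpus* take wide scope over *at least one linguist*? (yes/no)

Yes

Infinitival complements of raising predicates do not block QR; *every corpus* and *at least one linguist* are effectively clausemates.
Since no island is crossed, the inverse ordering is licensed alongside surface scope.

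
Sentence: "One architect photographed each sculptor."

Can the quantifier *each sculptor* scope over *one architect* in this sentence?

Yes

*each sculptor* is the matrix object and *one architect* the matrix subject; the two are clausemates.
No island intervenes, so both surface and inverse scope are derivable.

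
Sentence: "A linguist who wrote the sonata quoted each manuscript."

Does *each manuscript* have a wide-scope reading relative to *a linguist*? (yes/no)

Yes

*each manuscript* is a matrix argument; only *a linguist* is modified by the relative clause *who wrote the sonata*, so the RC island is irrelevant to the target quantifier.
Nothing blocks QR of the lower DP to a position above the higher one, so inverse scope is available.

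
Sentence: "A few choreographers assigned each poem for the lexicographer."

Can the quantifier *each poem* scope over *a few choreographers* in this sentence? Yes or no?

*each poem* is the matrix object and *a few choreographers* the matrix subject; the two are clausemates.
Ordinary QR to a clause-peripheral position gives the wide-scope LF for the lower DP.

Yes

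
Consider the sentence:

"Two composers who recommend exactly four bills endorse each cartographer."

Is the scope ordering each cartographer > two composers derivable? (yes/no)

The relative clause *who recommend exactly four bills* modifies *two composers*, but *each cartographer* is not inside that relative clause — it is an argument of the matrix verb.
With no island boundary between them, the object can take inverse scope over the subject via ordinary QR within the clause.

Yes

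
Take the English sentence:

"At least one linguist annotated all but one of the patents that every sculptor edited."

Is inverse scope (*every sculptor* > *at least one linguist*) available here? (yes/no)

The DP *every sculptor* is contained in the relative clause *that every sculptor edited* modifying *all but one of the patents*.
A relative clause is a scope island — quantifier raising cannot cross its boundary.
So the wide-scope reading for *every sculptor* is blocked.

No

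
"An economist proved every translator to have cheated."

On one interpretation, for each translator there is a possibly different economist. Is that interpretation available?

This is the *every translator* > *an economist* reading.
This is an ECM construction: *every translator* is the infinitival subject, Case-marked by the matrix verb, and the infinitive is transparent for QR.
Ordinary QR to a clause-peripheral position gives the wide-scope LF for the lower DP.
The sentence is scopally ambiguous between *an economist* > *every translator* and *every translator* > *an economist*.

Yes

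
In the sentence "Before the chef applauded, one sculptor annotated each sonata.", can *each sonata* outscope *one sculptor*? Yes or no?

Yes

Neither queried DP is inside the adjunct, so the adjunct-island constraint does not apply.
With no island boundary between them, the object can take inverse scope over the subject via ordinary QR within the clause.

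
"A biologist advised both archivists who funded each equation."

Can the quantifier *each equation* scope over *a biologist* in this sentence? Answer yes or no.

The target quantifier *each equation* is part of the relative clause *who funded each equation* modifying *both archivists*.
A relative clause is a scope island — quantifier raising cannot cross its boundary.
So *each equation* cannot raise to a position above *a biologist*.

No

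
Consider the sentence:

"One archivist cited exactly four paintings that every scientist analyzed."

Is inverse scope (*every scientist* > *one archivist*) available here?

No

*every scientist* occurs within the relative clause *that every scientist analyzed* modifying *exactly four paintings*.
The relative clause forms an island for QR, so the quantifier is confined to the head noun's restrictor.
*every scientist* > *one archivist* would require crossing that boundary, which is illicit.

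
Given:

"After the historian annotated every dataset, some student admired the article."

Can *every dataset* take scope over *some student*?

*every dataset* sits inside the adjunct clause *after the historian annotated every dataset*.
Adjuncts are opaque for quantifier raising; a quantifier in an adjunct stays inside it.
So *every dataset* cannot raise to a position above *some student*.

No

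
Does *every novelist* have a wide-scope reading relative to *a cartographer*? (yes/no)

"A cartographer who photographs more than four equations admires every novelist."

Although the sentence contains a relative clause (*who photographs more than four equations*), *every novelist* is outside it, in the matrix VP.
Since no island is crossed, the inverse ordering is licensed alongside surface scope.

Yes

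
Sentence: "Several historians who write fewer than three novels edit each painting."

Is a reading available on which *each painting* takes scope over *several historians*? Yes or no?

Yes

Although the sentence contains a relative clause (*who write fewer than three novels*), *each painting* is outside it, in the matrix VP.
Clause-internal QR can adjoin the lower DP above the subject, yielding the inverse reading.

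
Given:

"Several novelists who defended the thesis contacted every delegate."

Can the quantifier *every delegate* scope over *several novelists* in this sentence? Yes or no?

*every delegate* is a matrix argument; only *several novelists* is modified by the relative clause *who defended the thesis*, so the RC island is irrelevant to the target quantifier.
No island intervenes, so both surface and inverse scope are derivable.

Yes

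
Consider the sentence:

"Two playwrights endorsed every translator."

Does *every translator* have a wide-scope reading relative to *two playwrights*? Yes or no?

Yes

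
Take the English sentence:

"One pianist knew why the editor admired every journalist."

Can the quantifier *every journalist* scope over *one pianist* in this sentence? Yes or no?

No

Structurally, *every journalist* is inside the embedded question *why the editor admired every journalist*.
An indirect question is a wh-island; the filled [Spec,CP] blocks QR across the CP edge.
*every journalist* is confined to the island and cannot take scope over *one pianist*.
(Only the surface reading survives: one fixed pianist with respect to all the relevant journalists.)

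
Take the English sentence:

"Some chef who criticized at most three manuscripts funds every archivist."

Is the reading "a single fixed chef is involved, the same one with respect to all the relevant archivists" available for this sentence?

Yes

The paraphrase describes the scope ordering *some chef* > *every archivist*.
That is the surface-scope ordering, which is always one of the available readings — island constraints only ever restrict inverse scope.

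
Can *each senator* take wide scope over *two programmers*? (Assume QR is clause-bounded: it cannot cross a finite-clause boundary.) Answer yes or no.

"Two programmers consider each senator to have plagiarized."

The ECM infinitive is scope-transparent — *each senator* is free to raise above *two programmers*.
With no island boundary between them, the object can take inverse scope over the subject via ordinary QR within the clause.

Yes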